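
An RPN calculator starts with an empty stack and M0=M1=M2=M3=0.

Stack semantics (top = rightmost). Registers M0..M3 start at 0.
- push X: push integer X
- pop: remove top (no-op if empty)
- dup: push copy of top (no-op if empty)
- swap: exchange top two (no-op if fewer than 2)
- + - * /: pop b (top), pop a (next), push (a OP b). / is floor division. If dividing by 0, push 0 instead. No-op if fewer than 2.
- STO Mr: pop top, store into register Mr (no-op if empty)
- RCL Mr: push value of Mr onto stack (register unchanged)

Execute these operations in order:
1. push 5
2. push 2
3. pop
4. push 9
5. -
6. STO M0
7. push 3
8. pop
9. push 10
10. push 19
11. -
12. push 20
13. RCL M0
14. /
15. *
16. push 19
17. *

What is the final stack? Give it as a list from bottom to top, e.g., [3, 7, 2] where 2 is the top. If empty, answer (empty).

Answer: [855]

Derivation:
After op 1 (push 5): stack=[5] mem=[0,0,0,0]
After op 2 (push 2): stack=[5,2] mem=[0,0,0,0]
After op 3 (pop): stack=[5] mem=[0,0,0,0]
After op 4 (push 9): stack=[5,9] mem=[0,0,0,0]
After op 5 (-): stack=[-4] mem=[0,0,0,0]
After op 6 (STO M0): stack=[empty] mem=[-4,0,0,0]
After op 7 (push 3): stack=[3] mem=[-4,0,0,0]
After op 8 (pop): stack=[empty] mem=[-4,0,0,0]
After op 9 (push 10): stack=[10] mem=[-4,0,0,0]
After op 10 (push 19): stack=[10,19] mem=[-4,0,0,0]
After op 11 (-): stack=[-9] mem=[-4,0,0,0]
After op 12 (push 20): stack=[-9,20] mem=[-4,0,0,0]
After op 13 (RCL M0): stack=[-9,20,-4] mem=[-4,0,0,0]
After op 14 (/): stack=[-9,-5] mem=[-4,0,0,0]
After op 15 (*): stack=[45] mem=[-4,0,0,0]
After op 16 (push 19): stack=[45,19] mem=[-4,0,0,0]
After op 17 (*): stack=[855] mem=[-4,0,0,0]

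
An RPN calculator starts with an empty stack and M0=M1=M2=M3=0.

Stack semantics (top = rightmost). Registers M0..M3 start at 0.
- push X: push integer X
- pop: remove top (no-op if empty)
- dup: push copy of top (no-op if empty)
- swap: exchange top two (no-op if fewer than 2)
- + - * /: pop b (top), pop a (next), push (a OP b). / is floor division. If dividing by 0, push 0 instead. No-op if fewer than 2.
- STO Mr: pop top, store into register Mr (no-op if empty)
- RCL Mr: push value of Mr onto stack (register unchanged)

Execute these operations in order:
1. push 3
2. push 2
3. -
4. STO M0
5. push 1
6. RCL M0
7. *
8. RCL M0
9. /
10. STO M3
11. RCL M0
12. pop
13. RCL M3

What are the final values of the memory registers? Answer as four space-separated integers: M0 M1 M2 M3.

Answer: 1 0 0 1

Derivation:
After op 1 (push 3): stack=[3] mem=[0,0,0,0]
After op 2 (push 2): stack=[3,2] mem=[0,0,0,0]
After op 3 (-): stack=[1] mem=[0,0,0,0]
After op 4 (STO M0): stack=[empty] mem=[1,0,0,0]
After op 5 (push 1): stack=[1] mem=[1,0,0,0]
After op 6 (RCL M0): stack=[1,1] mem=[1,0,0,0]
After op 7 (*): stack=[1] mem=[1,0,0,0]
After op 8 (RCL M0): stack=[1,1] mem=[1,0,0,0]
After op 9 (/): stack=[1] mem=[1,0,0,0]
After op 10 (STO M3): stack=[empty] mem=[1,0,0,1]
After op 11 (RCL M0): stack=[1] mem=[1,0,0,1]
After op 12 (pop): stack=[empty] mem=[1,0,0,1]
After op 13 (RCL M3): stack=[1] mem=[1,0,0,1]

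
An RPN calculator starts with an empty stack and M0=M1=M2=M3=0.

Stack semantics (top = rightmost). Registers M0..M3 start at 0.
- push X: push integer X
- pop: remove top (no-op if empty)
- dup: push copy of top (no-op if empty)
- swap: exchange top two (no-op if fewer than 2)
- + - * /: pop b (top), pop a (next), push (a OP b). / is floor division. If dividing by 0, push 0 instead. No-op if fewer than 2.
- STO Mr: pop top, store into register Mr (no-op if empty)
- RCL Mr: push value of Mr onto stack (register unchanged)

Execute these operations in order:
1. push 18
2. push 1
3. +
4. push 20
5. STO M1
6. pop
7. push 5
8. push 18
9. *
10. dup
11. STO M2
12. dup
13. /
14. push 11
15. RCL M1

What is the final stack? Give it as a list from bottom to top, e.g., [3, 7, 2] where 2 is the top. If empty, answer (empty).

After op 1 (push 18): stack=[18] mem=[0,0,0,0]
After op 2 (push 1): stack=[18,1] mem=[0,0,0,0]
After op 3 (+): stack=[19] mem=[0,0,0,0]
After op 4 (push 20): stack=[19,20] mem=[0,0,0,0]
After op 5 (STO M1): stack=[19] mem=[0,20,0,0]
After op 6 (pop): stack=[empty] mem=[0,20,0,0]
After op 7 (push 5): stack=[5] mem=[0,20,0,0]
After op 8 (push 18): stack=[5,18] mem=[0,20,0,0]
After op 9 (*): stack=[90] mem=[0,20,0,0]
After op 10 (dup): stack=[90,90] mem=[0,20,0,0]
After op 11 (STO M2): stack=[90] mem=[0,20,90,0]
After op 12 (dup): stack=[90,90] mem=[0,20,90,0]
After op 13 (/): stack=[1] mem=[0,20,90,0]
After op 14 (push 11): stack=[1,11] mem=[0,20,90,0]
After op 15 (RCL M1): stack=[1,11,20] mem=[0,20,90,0]

Answer: [1, 11, 20]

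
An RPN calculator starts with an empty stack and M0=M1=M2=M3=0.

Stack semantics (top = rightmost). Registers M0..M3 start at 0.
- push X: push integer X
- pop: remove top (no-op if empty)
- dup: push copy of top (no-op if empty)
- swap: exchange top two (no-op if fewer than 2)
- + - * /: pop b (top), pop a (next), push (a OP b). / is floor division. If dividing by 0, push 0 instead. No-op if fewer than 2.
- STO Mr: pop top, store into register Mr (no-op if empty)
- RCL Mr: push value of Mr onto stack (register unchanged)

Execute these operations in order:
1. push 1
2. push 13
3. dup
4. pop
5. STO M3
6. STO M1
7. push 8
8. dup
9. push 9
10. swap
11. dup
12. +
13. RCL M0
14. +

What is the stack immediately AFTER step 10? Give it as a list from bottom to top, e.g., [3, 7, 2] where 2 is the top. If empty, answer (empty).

After op 1 (push 1): stack=[1] mem=[0,0,0,0]
After op 2 (push 13): stack=[1,13] mem=[0,0,0,0]
After op 3 (dup): stack=[1,13,13] mem=[0,0,0,0]
After op 4 (pop): stack=[1,13] mem=[0,0,0,0]
After op 5 (STO M3): stack=[1] mem=[0,0,0,13]
After op 6 (STO M1): stack=[empty] mem=[0,1,0,13]
After op 7 (push 8): stack=[8] mem=[0,1,0,13]
After op 8 (dup): stack=[8,8] mem=[0,1,0,13]
After op 9 (push 9): stack=[8,8,9] mem=[0,1,0,13]
After op 10 (swap): stack=[8,9,8] mem=[0,1,0,13]

[8, 9, 8]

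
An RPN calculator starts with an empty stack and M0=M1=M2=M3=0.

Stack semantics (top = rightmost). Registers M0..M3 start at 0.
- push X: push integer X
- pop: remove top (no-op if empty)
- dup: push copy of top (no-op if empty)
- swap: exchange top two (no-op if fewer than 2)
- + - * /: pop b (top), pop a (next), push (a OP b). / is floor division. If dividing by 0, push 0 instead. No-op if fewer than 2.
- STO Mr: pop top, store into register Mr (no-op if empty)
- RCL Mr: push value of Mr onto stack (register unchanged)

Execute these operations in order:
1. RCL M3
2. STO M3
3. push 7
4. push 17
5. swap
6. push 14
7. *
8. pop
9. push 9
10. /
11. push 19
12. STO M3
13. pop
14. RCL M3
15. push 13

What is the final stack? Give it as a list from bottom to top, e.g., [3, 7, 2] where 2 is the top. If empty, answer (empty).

After op 1 (RCL M3): stack=[0] mem=[0,0,0,0]
After op 2 (STO M3): stack=[empty] mem=[0,0,0,0]
After op 3 (push 7): stack=[7] mem=[0,0,0,0]
After op 4 (push 17): stack=[7,17] mem=[0,0,0,0]
After op 5 (swap): stack=[17,7] mem=[0,0,0,0]
After op 6 (push 14): stack=[17,7,14] mem=[0,0,0,0]
After op 7 (*): stack=[17,98] mem=[0,0,0,0]
After op 8 (pop): stack=[17] mem=[0,0,0,0]
After op 9 (push 9): stack=[17,9] mem=[0,0,0,0]
After op 10 (/): stack=[1] mem=[0,0,0,0]
After op 11 (push 19): stack=[1,19] mem=[0,0,0,0]
After op 12 (STO M3): stack=[1] mem=[0,0,0,19]
After op 13 (pop): stack=[empty] mem=[0,0,0,19]
After op 14 (RCL M3): stack=[19] mem=[0,0,0,19]
After op 15 (push 13): stack=[19,13] mem=[0,0,0,19]

Answer: [19, 13]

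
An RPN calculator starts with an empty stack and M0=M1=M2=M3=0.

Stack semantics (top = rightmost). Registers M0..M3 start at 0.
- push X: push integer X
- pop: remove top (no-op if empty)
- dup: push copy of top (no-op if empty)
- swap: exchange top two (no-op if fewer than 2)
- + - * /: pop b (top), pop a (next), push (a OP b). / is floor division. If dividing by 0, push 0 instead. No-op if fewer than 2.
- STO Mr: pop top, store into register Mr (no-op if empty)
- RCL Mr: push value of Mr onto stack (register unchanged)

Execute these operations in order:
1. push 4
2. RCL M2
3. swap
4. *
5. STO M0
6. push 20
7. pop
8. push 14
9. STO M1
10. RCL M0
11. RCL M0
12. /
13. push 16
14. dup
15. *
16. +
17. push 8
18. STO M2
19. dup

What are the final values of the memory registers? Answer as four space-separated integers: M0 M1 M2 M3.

After op 1 (push 4): stack=[4] mem=[0,0,0,0]
After op 2 (RCL M2): stack=[4,0] mem=[0,0,0,0]
After op 3 (swap): stack=[0,4] mem=[0,0,0,0]
After op 4 (*): stack=[0] mem=[0,0,0,0]
After op 5 (STO M0): stack=[empty] mem=[0,0,0,0]
After op 6 (push 20): stack=[20] mem=[0,0,0,0]
After op 7 (pop): stack=[empty] mem=[0,0,0,0]
After op 8 (push 14): stack=[14] mem=[0,0,0,0]
After op 9 (STO M1): stack=[empty] mem=[0,14,0,0]
After op 10 (RCL M0): stack=[0] mem=[0,14,0,0]
After op 11 (RCL M0): stack=[0,0] mem=[0,14,0,0]
After op 12 (/): stack=[0] mem=[0,14,0,0]
After op 13 (push 16): stack=[0,16] mem=[0,14,0,0]
After op 14 (dup): stack=[0,16,16] mem=[0,14,0,0]
After op 15 (*): stack=[0,256] mem=[0,14,0,0]
After op 16 (+): stack=[256] mem=[0,14,0,0]
After op 17 (push 8): stack=[256,8] mem=[0,14,0,0]
After op 18 (STO M2): stack=[256] mem=[0,14,8,0]
After op 19 (dup): stack=[256,256] mem=[0,14,8,0]

Answer: 0 14 8 0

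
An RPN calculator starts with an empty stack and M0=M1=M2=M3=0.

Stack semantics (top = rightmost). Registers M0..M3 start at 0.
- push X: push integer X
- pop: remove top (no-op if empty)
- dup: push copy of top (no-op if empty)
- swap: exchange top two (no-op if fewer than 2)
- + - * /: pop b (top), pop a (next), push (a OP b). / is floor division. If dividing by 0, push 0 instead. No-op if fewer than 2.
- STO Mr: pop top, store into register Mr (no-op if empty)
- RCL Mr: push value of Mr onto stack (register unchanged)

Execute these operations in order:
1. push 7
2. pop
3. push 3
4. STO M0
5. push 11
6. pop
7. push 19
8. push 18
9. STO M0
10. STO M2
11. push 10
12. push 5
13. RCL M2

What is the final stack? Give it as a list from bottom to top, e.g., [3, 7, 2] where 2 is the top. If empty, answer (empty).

After op 1 (push 7): stack=[7] mem=[0,0,0,0]
After op 2 (pop): stack=[empty] mem=[0,0,0,0]
After op 3 (push 3): stack=[3] mem=[0,0,0,0]
After op 4 (STO M0): stack=[empty] mem=[3,0,0,0]
After op 5 (push 11): stack=[11] mem=[3,0,0,0]
After op 6 (pop): stack=[empty] mem=[3,0,0,0]
After op 7 (push 19): stack=[19] mem=[3,0,0,0]
After op 8 (push 18): stack=[19,18] mem=[3,0,0,0]
After op 9 (STO M0): stack=[19] mem=[18,0,0,0]
After op 10 (STO M2): stack=[empty] mem=[18,0,19,0]
After op 11 (push 10): stack=[10] mem=[18,0,19,0]
After op 12 (push 5): stack=[10,5] mem=[18,0,19,0]
After op 13 (RCL M2): stack=[10,5,19] mem=[18,0,19,0]

Answer: [10, 5, 19]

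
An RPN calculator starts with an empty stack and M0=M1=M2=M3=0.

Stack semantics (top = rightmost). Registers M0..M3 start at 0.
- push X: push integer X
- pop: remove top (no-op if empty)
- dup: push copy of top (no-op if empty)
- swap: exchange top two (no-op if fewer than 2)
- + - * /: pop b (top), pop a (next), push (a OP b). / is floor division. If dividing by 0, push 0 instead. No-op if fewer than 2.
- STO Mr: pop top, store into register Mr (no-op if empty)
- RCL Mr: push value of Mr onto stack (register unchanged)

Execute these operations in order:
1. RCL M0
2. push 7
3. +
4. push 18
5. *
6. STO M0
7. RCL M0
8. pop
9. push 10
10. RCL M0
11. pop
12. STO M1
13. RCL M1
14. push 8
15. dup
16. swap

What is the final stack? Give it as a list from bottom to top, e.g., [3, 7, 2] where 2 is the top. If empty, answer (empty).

Answer: [10, 8, 8]

Derivation:
After op 1 (RCL M0): stack=[0] mem=[0,0,0,0]
After op 2 (push 7): stack=[0,7] mem=[0,0,0,0]
After op 3 (+): stack=[7] mem=[0,0,0,0]
After op 4 (push 18): stack=[7,18] mem=[0,0,0,0]
After op 5 (*): stack=[126] mem=[0,0,0,0]
After op 6 (STO M0): stack=[empty] mem=[126,0,0,0]
After op 7 (RCL M0): stack=[126] mem=[126,0,0,0]
After op 8 (pop): stack=[empty] mem=[126,0,0,0]
After op 9 (push 10): stack=[10] mem=[126,0,0,0]
After op 10 (RCL M0): stack=[10,126] mem=[126,0,0,0]
After op 11 (pop): stack=[10] mem=[126,0,0,0]
After op 12 (STO M1): stack=[empty] mem=[126,10,0,0]
After op 13 (RCL M1): stack=[10] mem=[126,10,0,0]
After op 14 (push 8): stack=[10,8] mem=[126,10,0,0]
After op 15 (dup): stack=[10,8,8] mem=[126,10,0,0]
After op 16 (swap): stack=[10,8,8] mem=[126,10,0,0]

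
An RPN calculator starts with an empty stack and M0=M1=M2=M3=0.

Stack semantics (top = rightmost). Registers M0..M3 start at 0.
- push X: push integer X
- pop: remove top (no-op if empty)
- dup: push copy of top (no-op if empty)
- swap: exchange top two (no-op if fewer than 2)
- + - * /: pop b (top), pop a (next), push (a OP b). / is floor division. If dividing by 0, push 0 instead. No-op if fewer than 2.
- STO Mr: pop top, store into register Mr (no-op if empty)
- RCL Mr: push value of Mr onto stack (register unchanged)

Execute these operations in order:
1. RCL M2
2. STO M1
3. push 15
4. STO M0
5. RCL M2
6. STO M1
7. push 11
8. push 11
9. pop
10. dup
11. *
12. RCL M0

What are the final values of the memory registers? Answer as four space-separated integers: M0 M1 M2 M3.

After op 1 (RCL M2): stack=[0] mem=[0,0,0,0]
After op 2 (STO M1): stack=[empty] mem=[0,0,0,0]
After op 3 (push 15): stack=[15] mem=[0,0,0,0]
After op 4 (STO M0): stack=[empty] mem=[15,0,0,0]
After op 5 (RCL M2): stack=[0] mem=[15,0,0,0]
After op 6 (STO M1): stack=[empty] mem=[15,0,0,0]
After op 7 (push 11): stack=[11] mem=[15,0,0,0]
After op 8 (push 11): stack=[11,11] mem=[15,0,0,0]
After op 9 (pop): stack=[11] mem=[15,0,0,0]
After op 10 (dup): stack=[11,11] mem=[15,0,0,0]
After op 11 (*): stack=[121] mem=[15,0,0,0]
After op 12 (RCL M0): stack=[121,15] mem=[15,0,0,0]

Answer: 15 0 0 0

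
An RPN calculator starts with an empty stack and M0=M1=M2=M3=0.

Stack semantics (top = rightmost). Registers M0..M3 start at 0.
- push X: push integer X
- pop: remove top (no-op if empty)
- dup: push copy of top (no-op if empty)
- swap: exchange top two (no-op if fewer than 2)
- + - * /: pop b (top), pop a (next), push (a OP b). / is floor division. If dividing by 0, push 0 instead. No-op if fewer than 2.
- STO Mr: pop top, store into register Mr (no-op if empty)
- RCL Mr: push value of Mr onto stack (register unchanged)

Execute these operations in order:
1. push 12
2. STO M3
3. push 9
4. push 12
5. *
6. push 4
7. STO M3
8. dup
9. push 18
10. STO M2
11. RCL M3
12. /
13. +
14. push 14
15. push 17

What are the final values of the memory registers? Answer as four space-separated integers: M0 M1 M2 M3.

After op 1 (push 12): stack=[12] mem=[0,0,0,0]
After op 2 (STO M3): stack=[empty] mem=[0,0,0,12]
After op 3 (push 9): stack=[9] mem=[0,0,0,12]
After op 4 (push 12): stack=[9,12] mem=[0,0,0,12]
After op 5 (*): stack=[108] mem=[0,0,0,12]
After op 6 (push 4): stack=[108,4] mem=[0,0,0,12]
After op 7 (STO M3): stack=[108] mem=[0,0,0,4]
After op 8 (dup): stack=[108,108] mem=[0,0,0,4]
After op 9 (push 18): stack=[108,108,18] mem=[0,0,0,4]
After op 10 (STO M2): stack=[108,108] mem=[0,0,18,4]
After op 11 (RCL M3): stack=[108,108,4] mem=[0,0,18,4]
After op 12 (/): stack=[108,27] mem=[0,0,18,4]
After op 13 (+): stack=[135] mem=[0,0,18,4]
After op 14 (push 14): stack=[135,14] mem=[0,0,18,4]
After op 15 (push 17): stack=[135,14,17] mem=[0,0,18,4]

Answer: 0 0 18 4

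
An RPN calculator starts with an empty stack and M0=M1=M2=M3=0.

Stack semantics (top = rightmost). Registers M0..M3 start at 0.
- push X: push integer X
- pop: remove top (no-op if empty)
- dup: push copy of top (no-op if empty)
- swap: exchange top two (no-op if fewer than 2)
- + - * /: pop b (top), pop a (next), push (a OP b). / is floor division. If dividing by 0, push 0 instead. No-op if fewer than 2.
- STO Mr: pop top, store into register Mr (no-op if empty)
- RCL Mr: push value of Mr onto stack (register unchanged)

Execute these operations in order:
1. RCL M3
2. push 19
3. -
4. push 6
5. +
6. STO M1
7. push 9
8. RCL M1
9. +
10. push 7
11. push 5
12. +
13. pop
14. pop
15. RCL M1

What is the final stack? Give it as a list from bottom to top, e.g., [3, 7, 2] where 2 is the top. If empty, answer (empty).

After op 1 (RCL M3): stack=[0] mem=[0,0,0,0]
After op 2 (push 19): stack=[0,19] mem=[0,0,0,0]
After op 3 (-): stack=[-19] mem=[0,0,0,0]
After op 4 (push 6): stack=[-19,6] mem=[0,0,0,0]
After op 5 (+): stack=[-13] mem=[0,0,0,0]
After op 6 (STO M1): stack=[empty] mem=[0,-13,0,0]
After op 7 (push 9): stack=[9] mem=[0,-13,0,0]
After op 8 (RCL M1): stack=[9,-13] mem=[0,-13,0,0]
After op 9 (+): stack=[-4] mem=[0,-13,0,0]
After op 10 (push 7): stack=[-4,7] mem=[0,-13,0,0]
After op 11 (push 5): stack=[-4,7,5] mem=[0,-13,0,0]
After op 12 (+): stack=[-4,12] mem=[0,-13,0,0]
After op 13 (pop): stack=[-4] mem=[0,-13,0,0]
After op 14 (pop): stack=[empty] mem=[0,-13,0,0]
After op 15 (RCL M1): stack=[-13] mem=[0,-13,0,0]

Answer: [-13]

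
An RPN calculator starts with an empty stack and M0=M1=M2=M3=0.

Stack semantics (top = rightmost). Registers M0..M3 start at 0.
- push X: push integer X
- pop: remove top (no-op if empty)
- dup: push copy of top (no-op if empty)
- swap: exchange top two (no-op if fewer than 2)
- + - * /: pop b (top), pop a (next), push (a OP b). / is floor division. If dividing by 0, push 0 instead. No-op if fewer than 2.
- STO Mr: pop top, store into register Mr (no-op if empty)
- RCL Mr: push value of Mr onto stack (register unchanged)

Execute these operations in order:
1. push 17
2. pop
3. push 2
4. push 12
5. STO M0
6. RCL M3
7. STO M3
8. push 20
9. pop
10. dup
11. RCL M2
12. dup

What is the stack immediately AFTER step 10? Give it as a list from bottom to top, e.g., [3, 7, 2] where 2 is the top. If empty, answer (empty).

After op 1 (push 17): stack=[17] mem=[0,0,0,0]
After op 2 (pop): stack=[empty] mem=[0,0,0,0]
After op 3 (push 2): stack=[2] mem=[0,0,0,0]
After op 4 (push 12): stack=[2,12] mem=[0,0,0,0]
After op 5 (STO M0): stack=[2] mem=[12,0,0,0]
After op 6 (RCL M3): stack=[2,0] mem=[12,0,0,0]
After op 7 (STO M3): stack=[2] mem=[12,0,0,0]
After op 8 (push 20): stack=[2,20] mem=[12,0,0,0]
After op 9 (pop): stack=[2] mem=[12,0,0,0]
After op 10 (dup): stack=[2,2] mem=[12,0,0,0]

[2, 2]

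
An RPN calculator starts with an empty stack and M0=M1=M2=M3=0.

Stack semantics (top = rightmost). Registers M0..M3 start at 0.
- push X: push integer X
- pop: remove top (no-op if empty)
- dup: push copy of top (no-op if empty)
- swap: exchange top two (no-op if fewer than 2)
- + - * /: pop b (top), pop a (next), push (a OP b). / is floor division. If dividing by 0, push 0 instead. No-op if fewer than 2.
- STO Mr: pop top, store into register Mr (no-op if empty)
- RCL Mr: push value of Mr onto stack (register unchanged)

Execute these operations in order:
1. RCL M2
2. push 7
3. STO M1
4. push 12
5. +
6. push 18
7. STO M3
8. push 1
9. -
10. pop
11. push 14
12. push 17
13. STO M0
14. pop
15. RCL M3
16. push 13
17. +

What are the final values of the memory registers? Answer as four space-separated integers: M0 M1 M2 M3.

After op 1 (RCL M2): stack=[0] mem=[0,0,0,0]
After op 2 (push 7): stack=[0,7] mem=[0,0,0,0]
After op 3 (STO M1): stack=[0] mem=[0,7,0,0]
After op 4 (push 12): stack=[0,12] mem=[0,7,0,0]
After op 5 (+): stack=[12] mem=[0,7,0,0]
After op 6 (push 18): stack=[12,18] mem=[0,7,0,0]
After op 7 (STO M3): stack=[12] mem=[0,7,0,18]
After op 8 (push 1): stack=[12,1] mem=[0,7,0,18]
After op 9 (-): stack=[11] mem=[0,7,0,18]
After op 10 (pop): stack=[empty] mem=[0,7,0,18]
After op 11 (push 14): stack=[14] mem=[0,7,0,18]
After op 12 (push 17): stack=[14,17] mem=[0,7,0,18]
After op 13 (STO M0): stack=[14] mem=[17,7,0,18]
After op 14 (pop): stack=[empty] mem=[17,7,0,18]
After op 15 (RCL M3): stack=[18] mem=[17,7,0,18]
After op 16 (push 13): stack=[18,13] mem=[17,7,0,18]
After op 17 (+): stack=[31] mem=[17,7,0,18]

Answer: 17 7 0 18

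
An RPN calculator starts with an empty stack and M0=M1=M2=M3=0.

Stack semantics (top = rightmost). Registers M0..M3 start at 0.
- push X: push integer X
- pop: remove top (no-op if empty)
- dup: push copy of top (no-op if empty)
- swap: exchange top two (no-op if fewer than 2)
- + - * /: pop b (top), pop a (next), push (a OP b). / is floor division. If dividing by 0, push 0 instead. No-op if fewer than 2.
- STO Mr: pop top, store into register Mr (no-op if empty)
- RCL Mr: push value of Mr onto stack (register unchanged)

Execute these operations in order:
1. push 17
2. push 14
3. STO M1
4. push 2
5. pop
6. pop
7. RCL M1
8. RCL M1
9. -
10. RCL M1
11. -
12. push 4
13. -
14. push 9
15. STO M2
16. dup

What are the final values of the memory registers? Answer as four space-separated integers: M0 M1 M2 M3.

After op 1 (push 17): stack=[17] mem=[0,0,0,0]
After op 2 (push 14): stack=[17,14] mem=[0,0,0,0]
After op 3 (STO M1): stack=[17] mem=[0,14,0,0]
After op 4 (push 2): stack=[17,2] mem=[0,14,0,0]
After op 5 (pop): stack=[17] mem=[0,14,0,0]
After op 6 (pop): stack=[empty] mem=[0,14,0,0]
After op 7 (RCL M1): stack=[14] mem=[0,14,0,0]
After op 8 (RCL M1): stack=[14,14] mem=[0,14,0,0]
After op 9 (-): stack=[0] mem=[0,14,0,0]
After op 10 (RCL M1): stack=[0,14] mem=[0,14,0,0]
After op 11 (-): stack=[-14] mem=[0,14,0,0]
After op 12 (push 4): stack=[-14,4] mem=[0,14,0,0]
After op 13 (-): stack=[-18] mem=[0,14,0,0]
After op 14 (push 9): stack=[-18,9] mem=[0,14,0,0]
After op 15 (STO M2): stack=[-18] mem=[0,14,9,0]
After op 16 (dup): stack=[-18,-18] mem=[0,14,9,0]

Answer: 0 14 9 0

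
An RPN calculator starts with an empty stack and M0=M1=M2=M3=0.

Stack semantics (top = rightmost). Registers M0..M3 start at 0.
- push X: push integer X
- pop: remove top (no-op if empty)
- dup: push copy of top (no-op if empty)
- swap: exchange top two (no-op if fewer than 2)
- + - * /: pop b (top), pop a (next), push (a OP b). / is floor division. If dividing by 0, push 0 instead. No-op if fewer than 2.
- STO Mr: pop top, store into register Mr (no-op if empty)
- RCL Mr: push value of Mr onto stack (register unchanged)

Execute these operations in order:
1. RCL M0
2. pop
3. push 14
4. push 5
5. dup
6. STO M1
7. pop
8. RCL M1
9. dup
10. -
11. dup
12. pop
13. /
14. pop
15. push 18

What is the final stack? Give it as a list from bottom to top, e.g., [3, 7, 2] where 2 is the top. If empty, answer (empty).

After op 1 (RCL M0): stack=[0] mem=[0,0,0,0]
After op 2 (pop): stack=[empty] mem=[0,0,0,0]
After op 3 (push 14): stack=[14] mem=[0,0,0,0]
After op 4 (push 5): stack=[14,5] mem=[0,0,0,0]
After op 5 (dup): stack=[14,5,5] mem=[0,0,0,0]
After op 6 (STO M1): stack=[14,5] mem=[0,5,0,0]
After op 7 (pop): stack=[14] mem=[0,5,0,0]
After op 8 (RCL M1): stack=[14,5] mem=[0,5,0,0]
After op 9 (dup): stack=[14,5,5] mem=[0,5,0,0]
After op 10 (-): stack=[14,0] mem=[0,5,0,0]
After op 11 (dup): stack=[14,0,0] mem=[0,5,0,0]
After op 12 (pop): stack=[14,0] mem=[0,5,0,0]
After op 13 (/): stack=[0] mem=[0,5,0,0]
After op 14 (pop): stack=[empty] mem=[0,5,0,0]
After op 15 (push 18): stack=[18] mem=[0,5,0,0]

Answer: [18]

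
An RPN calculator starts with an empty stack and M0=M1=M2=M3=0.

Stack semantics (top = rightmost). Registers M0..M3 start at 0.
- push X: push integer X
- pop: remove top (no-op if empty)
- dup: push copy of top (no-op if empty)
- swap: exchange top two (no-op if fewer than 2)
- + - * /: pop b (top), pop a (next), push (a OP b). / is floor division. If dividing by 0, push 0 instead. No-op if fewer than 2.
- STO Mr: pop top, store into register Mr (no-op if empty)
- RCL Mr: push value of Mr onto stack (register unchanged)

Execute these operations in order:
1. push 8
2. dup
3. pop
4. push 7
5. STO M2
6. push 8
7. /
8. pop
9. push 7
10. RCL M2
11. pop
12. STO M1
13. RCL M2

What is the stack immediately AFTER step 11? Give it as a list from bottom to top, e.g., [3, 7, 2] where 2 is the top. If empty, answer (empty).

After op 1 (push 8): stack=[8] mem=[0,0,0,0]
After op 2 (dup): stack=[8,8] mem=[0,0,0,0]
After op 3 (pop): stack=[8] mem=[0,0,0,0]
After op 4 (push 7): stack=[8,7] mem=[0,0,0,0]
After op 5 (STO M2): stack=[8] mem=[0,0,7,0]
After op 6 (push 8): stack=[8,8] mem=[0,0,7,0]
After op 7 (/): stack=[1] mem=[0,0,7,0]
After op 8 (pop): stack=[empty] mem=[0,0,7,0]
After op 9 (push 7): stack=[7] mem=[0,0,7,0]
After op 10 (RCL M2): stack=[7,7] mem=[0,0,7,0]
After op 11 (pop): stack=[7] mem=[0,0,7,0]

[7]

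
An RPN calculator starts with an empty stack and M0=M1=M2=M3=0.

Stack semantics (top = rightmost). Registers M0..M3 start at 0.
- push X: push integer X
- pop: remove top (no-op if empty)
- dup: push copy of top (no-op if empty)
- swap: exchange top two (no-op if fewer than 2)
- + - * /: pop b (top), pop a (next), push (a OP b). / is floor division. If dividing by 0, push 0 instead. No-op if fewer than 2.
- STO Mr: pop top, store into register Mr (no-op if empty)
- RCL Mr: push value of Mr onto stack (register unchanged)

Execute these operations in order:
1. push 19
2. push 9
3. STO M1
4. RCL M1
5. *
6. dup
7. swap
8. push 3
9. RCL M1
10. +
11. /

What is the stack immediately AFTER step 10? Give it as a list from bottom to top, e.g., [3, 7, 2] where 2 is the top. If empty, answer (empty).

After op 1 (push 19): stack=[19] mem=[0,0,0,0]
After op 2 (push 9): stack=[19,9] mem=[0,0,0,0]
After op 3 (STO M1): stack=[19] mem=[0,9,0,0]
After op 4 (RCL M1): stack=[19,9] mem=[0,9,0,0]
After op 5 (*): stack=[171] mem=[0,9,0,0]
After op 6 (dup): stack=[171,171] mem=[0,9,0,0]
After op 7 (swap): stack=[171,171] mem=[0,9,0,0]
After op 8 (push 3): stack=[171,171,3] mem=[0,9,0,0]
After op 9 (RCL M1): stack=[171,171,3,9] mem=[0,9,0,0]
After op 10 (+): stack=[171,171,12] mem=[0,9,0,0]

[171, 171, 12]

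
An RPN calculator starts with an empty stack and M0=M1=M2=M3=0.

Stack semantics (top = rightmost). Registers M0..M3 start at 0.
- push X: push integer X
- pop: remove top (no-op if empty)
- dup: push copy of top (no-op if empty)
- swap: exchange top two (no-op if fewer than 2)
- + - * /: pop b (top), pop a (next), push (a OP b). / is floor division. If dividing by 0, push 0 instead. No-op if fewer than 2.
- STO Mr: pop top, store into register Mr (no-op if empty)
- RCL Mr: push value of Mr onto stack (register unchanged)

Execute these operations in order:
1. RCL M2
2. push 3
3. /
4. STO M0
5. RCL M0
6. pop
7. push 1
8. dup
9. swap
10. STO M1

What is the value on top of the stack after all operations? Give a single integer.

After op 1 (RCL M2): stack=[0] mem=[0,0,0,0]
After op 2 (push 3): stack=[0,3] mem=[0,0,0,0]
After op 3 (/): stack=[0] mem=[0,0,0,0]
After op 4 (STO M0): stack=[empty] mem=[0,0,0,0]
After op 5 (RCL M0): stack=[0] mem=[0,0,0,0]
After op 6 (pop): stack=[empty] mem=[0,0,0,0]
After op 7 (push 1): stack=[1] mem=[0,0,0,0]
After op 8 (dup): stack=[1,1] mem=[0,0,0,0]
After op 9 (swap): stack=[1,1] mem=[0,0,0,0]
After op 10 (STO M1): stack=[1] mem=[0,1,0,0]

Answer: 1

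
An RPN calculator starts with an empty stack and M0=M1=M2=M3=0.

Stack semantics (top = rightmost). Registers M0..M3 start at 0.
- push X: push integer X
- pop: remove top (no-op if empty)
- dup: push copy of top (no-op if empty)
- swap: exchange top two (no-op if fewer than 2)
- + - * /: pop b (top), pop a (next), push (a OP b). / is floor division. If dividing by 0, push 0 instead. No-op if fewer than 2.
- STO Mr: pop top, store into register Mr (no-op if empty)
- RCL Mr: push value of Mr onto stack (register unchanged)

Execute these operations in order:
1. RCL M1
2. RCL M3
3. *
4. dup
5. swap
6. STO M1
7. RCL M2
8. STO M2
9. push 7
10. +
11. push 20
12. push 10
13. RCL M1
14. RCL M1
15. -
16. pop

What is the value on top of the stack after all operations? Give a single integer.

Answer: 10

Derivation:
After op 1 (RCL M1): stack=[0] mem=[0,0,0,0]
After op 2 (RCL M3): stack=[0,0] mem=[0,0,0,0]
After op 3 (*): stack=[0] mem=[0,0,0,0]
After op 4 (dup): stack=[0,0] mem=[0,0,0,0]
After op 5 (swap): stack=[0,0] mem=[0,0,0,0]
After op 6 (STO M1): stack=[0] mem=[0,0,0,0]
After op 7 (RCL M2): stack=[0,0] mem=[0,0,0,0]
After op 8 (STO M2): stack=[0] mem=[0,0,0,0]
After op 9 (push 7): stack=[0,7] mem=[0,0,0,0]
After op 10 (+): stack=[7] mem=[0,0,0,0]
After op 11 (push 20): stack=[7,20] mem=[0,0,0,0]
After op 12 (push 10): stack=[7,20,10] mem=[0,0,0,0]
After op 13 (RCL M1): stack=[7,20,10,0] mem=[0,0,0,0]
After op 14 (RCL M1): stack=[7,20,10,0,0] mem=[0,0,0,0]
After op 15 (-): stack=[7,20,10,0] mem=[0,0,0,0]
After op 16 (pop): stack=[7,20,10] mem=[0,0,0,0]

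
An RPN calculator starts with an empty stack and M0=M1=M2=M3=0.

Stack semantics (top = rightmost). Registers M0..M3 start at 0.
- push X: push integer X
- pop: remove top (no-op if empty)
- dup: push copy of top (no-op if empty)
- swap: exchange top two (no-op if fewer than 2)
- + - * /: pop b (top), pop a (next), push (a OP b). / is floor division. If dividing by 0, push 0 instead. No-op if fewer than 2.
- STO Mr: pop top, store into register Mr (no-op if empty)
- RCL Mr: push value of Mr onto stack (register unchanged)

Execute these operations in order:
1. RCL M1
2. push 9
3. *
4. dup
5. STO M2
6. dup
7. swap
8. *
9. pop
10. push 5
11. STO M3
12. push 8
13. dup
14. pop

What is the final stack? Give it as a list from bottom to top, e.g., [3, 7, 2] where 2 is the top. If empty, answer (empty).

Answer: [8]

Derivation:
After op 1 (RCL M1): stack=[0] mem=[0,0,0,0]
After op 2 (push 9): stack=[0,9] mem=[0,0,0,0]
After op 3 (*): stack=[0] mem=[0,0,0,0]
After op 4 (dup): stack=[0,0] mem=[0,0,0,0]
After op 5 (STO M2): stack=[0] mem=[0,0,0,0]
After op 6 (dup): stack=[0,0] mem=[0,0,0,0]
After op 7 (swap): stack=[0,0] mem=[0,0,0,0]
After op 8 (*): stack=[0] mem=[0,0,0,0]
After op 9 (pop): stack=[empty] mem=[0,0,0,0]
After op 10 (push 5): stack=[5] mem=[0,0,0,0]
After op 11 (STO M3): stack=[empty] mem=[0,0,0,5]
After op 12 (push 8): stack=[8] mem=[0,0,0,5]
After op 13 (dup): stack=[8,8] mem=[0,0,0,5]
After op 14 (pop): stack=[8] mem=[0,0,0,5]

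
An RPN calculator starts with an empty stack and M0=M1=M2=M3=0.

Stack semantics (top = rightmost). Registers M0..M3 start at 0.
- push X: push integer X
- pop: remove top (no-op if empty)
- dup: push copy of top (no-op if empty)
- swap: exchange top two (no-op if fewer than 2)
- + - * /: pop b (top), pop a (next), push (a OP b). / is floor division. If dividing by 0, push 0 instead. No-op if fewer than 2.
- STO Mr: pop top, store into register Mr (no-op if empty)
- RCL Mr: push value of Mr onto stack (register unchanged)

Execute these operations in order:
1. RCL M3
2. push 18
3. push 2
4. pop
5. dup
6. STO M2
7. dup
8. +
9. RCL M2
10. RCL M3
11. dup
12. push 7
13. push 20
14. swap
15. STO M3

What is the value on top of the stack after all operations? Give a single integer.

After op 1 (RCL M3): stack=[0] mem=[0,0,0,0]
After op 2 (push 18): stack=[0,18] mem=[0,0,0,0]
After op 3 (push 2): stack=[0,18,2] mem=[0,0,0,0]
After op 4 (pop): stack=[0,18] mem=[0,0,0,0]
After op 5 (dup): stack=[0,18,18] mem=[0,0,0,0]
After op 6 (STO M2): stack=[0,18] mem=[0,0,18,0]
After op 7 (dup): stack=[0,18,18] mem=[0,0,18,0]
After op 8 (+): stack=[0,36] mem=[0,0,18,0]
After op 9 (RCL M2): stack=[0,36,18] mem=[0,0,18,0]
After op 10 (RCL M3): stack=[0,36,18,0] mem=[0,0,18,0]
After op 11 (dup): stack=[0,36,18,0,0] mem=[0,0,18,0]
After op 12 (push 7): stack=[0,36,18,0,0,7] mem=[0,0,18,0]
After op 13 (push 20): stack=[0,36,18,0,0,7,20] mem=[0,0,18,0]
After op 14 (swap): stack=[0,36,18,0,0,20,7] mem=[0,0,18,0]
After op 15 (STO M3): stack=[0,36,18,0,0,20] mem=[0,0,18,7]

Answer: 20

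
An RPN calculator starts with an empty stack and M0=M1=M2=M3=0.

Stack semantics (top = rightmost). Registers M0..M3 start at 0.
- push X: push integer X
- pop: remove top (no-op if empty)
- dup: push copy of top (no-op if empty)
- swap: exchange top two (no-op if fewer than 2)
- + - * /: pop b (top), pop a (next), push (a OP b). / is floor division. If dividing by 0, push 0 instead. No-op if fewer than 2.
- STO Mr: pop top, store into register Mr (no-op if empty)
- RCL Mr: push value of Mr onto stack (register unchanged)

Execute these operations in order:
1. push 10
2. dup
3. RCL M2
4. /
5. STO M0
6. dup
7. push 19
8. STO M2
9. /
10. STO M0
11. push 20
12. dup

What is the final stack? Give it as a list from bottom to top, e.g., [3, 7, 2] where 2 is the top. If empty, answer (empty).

After op 1 (push 10): stack=[10] mem=[0,0,0,0]
After op 2 (dup): stack=[10,10] mem=[0,0,0,0]
After op 3 (RCL M2): stack=[10,10,0] mem=[0,0,0,0]
After op 4 (/): stack=[10,0] mem=[0,0,0,0]
After op 5 (STO M0): stack=[10] mem=[0,0,0,0]
After op 6 (dup): stack=[10,10] mem=[0,0,0,0]
After op 7 (push 19): stack=[10,10,19] mem=[0,0,0,0]
After op 8 (STO M2): stack=[10,10] mem=[0,0,19,0]
After op 9 (/): stack=[1] mem=[0,0,19,0]
After op 10 (STO M0): stack=[empty] mem=[1,0,19,0]
After op 11 (push 20): stack=[20] mem=[1,0,19,0]
After op 12 (dup): stack=[20,20] mem=[1,0,19,0]

Answer: [20, 20]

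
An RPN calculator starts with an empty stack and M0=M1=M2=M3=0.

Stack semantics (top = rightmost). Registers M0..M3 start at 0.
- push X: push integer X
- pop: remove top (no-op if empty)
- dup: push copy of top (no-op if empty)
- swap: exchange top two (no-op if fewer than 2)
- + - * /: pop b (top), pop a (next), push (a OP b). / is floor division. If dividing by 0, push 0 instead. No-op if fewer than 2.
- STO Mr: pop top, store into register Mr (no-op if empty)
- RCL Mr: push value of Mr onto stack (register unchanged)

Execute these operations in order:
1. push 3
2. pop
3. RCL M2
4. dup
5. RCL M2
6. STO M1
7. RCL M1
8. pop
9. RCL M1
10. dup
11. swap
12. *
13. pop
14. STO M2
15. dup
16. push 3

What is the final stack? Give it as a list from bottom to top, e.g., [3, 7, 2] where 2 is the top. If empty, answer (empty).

Answer: [0, 0, 3]

Derivation:
After op 1 (push 3): stack=[3] mem=[0,0,0,0]
After op 2 (pop): stack=[empty] mem=[0,0,0,0]
After op 3 (RCL M2): stack=[0] mem=[0,0,0,0]
After op 4 (dup): stack=[0,0] mem=[0,0,0,0]
After op 5 (RCL M2): stack=[0,0,0] mem=[0,0,0,0]
After op 6 (STO M1): stack=[0,0] mem=[0,0,0,0]
After op 7 (RCL M1): stack=[0,0,0] mem=[0,0,0,0]
After op 8 (pop): stack=[0,0] mem=[0,0,0,0]
After op 9 (RCL M1): stack=[0,0,0] mem=[0,0,0,0]
After op 10 (dup): stack=[0,0,0,0] mem=[0,0,0,0]
After op 11 (swap): stack=[0,0,0,0] mem=[0,0,0,0]
After op 12 (*): stack=[0,0,0] mem=[0,0,0,0]
After op 13 (pop): stack=[0,0] mem=[0,0,0,0]
After op 14 (STO M2): stack=[0] mem=[0,0,0,0]
After op 15 (dup): stack=[0,0] mem=[0,0,0,0]
After op 16 (push 3): stack=[0,0,3] mem=[0,0,0,0]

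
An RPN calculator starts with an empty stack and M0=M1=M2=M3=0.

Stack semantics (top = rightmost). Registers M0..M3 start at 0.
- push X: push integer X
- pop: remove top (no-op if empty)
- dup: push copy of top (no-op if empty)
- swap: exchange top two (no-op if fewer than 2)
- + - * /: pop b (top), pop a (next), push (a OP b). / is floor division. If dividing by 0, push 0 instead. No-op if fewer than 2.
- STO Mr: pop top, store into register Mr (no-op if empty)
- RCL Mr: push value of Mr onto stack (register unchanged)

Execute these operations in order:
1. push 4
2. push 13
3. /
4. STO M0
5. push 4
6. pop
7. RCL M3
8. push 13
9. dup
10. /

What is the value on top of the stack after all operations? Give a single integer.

After op 1 (push 4): stack=[4] mem=[0,0,0,0]
After op 2 (push 13): stack=[4,13] mem=[0,0,0,0]
After op 3 (/): stack=[0] mem=[0,0,0,0]
After op 4 (STO M0): stack=[empty] mem=[0,0,0,0]
After op 5 (push 4): stack=[4] mem=[0,0,0,0]
After op 6 (pop): stack=[empty] mem=[0,0,0,0]
After op 7 (RCL M3): stack=[0] mem=[0,0,0,0]
After op 8 (push 13): stack=[0,13] mem=[0,0,0,0]
After op 9 (dup): stack=[0,13,13] mem=[0,0,0,0]
After op 10 (/): stack=[0,1] mem=[0,0,0,0]

Answer: 1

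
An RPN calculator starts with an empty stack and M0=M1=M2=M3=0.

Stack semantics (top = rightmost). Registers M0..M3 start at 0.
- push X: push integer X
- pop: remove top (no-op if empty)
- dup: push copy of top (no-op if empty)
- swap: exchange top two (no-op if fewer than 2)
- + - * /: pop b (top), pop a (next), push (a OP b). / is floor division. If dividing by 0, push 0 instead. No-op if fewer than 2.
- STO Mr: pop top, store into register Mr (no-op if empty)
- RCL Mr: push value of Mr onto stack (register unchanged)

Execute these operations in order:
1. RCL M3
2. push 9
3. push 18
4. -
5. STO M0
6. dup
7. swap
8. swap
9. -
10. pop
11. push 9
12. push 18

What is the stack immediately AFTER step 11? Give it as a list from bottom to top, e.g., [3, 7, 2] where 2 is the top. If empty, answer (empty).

After op 1 (RCL M3): stack=[0] mem=[0,0,0,0]
After op 2 (push 9): stack=[0,9] mem=[0,0,0,0]
After op 3 (push 18): stack=[0,9,18] mem=[0,0,0,0]
After op 4 (-): stack=[0,-9] mem=[0,0,0,0]
After op 5 (STO M0): stack=[0] mem=[-9,0,0,0]
After op 6 (dup): stack=[0,0] mem=[-9,0,0,0]
After op 7 (swap): stack=[0,0] mem=[-9,0,0,0]
After op 8 (swap): stack=[0,0] mem=[-9,0,0,0]
After op 9 (-): stack=[0] mem=[-9,0,0,0]
After op 10 (pop): stack=[empty] mem=[-9,0,0,0]
After op 11 (push 9): stack=[9] mem=[-9,0,0,0]

[9]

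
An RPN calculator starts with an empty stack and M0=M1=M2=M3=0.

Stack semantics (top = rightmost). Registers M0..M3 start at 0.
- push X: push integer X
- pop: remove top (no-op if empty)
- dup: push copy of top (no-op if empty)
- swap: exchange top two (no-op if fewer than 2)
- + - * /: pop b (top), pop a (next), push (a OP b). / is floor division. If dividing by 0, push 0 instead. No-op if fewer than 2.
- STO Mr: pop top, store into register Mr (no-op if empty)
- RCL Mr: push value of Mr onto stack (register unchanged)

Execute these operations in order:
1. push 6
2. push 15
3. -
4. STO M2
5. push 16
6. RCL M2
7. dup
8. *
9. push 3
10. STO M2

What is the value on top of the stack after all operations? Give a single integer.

After op 1 (push 6): stack=[6] mem=[0,0,0,0]
After op 2 (push 15): stack=[6,15] mem=[0,0,0,0]
After op 3 (-): stack=[-9] mem=[0,0,0,0]
After op 4 (STO M2): stack=[empty] mem=[0,0,-9,0]
After op 5 (push 16): stack=[16] mem=[0,0,-9,0]
After op 6 (RCL M2): stack=[16,-9] mem=[0,0,-9,0]
After op 7 (dup): stack=[16,-9,-9] mem=[0,0,-9,0]
After op 8 (*): stack=[16,81] mem=[0,0,-9,0]
After op 9 (push 3): stack=[16,81,3] mem=[0,0,-9,0]
After op 10 (STO M2): stack=[16,81] mem=[0,0,3,0]

Answer: 81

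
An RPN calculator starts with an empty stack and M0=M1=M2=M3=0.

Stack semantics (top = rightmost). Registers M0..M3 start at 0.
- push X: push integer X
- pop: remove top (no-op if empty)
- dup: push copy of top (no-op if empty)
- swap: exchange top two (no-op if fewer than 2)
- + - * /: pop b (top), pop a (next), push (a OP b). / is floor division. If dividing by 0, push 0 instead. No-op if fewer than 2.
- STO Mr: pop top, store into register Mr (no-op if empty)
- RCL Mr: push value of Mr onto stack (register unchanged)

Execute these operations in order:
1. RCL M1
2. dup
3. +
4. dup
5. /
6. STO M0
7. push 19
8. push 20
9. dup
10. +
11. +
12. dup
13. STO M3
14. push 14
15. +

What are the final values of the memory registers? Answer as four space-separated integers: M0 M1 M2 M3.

Answer: 0 0 0 59

Derivation:
After op 1 (RCL M1): stack=[0] mem=[0,0,0,0]
After op 2 (dup): stack=[0,0] mem=[0,0,0,0]
After op 3 (+): stack=[0] mem=[0,0,0,0]
After op 4 (dup): stack=[0,0] mem=[0,0,0,0]
After op 5 (/): stack=[0] mem=[0,0,0,0]
After op 6 (STO M0): stack=[empty] mem=[0,0,0,0]
After op 7 (push 19): stack=[19] mem=[0,0,0,0]
After op 8 (push 20): stack=[19,20] mem=[0,0,0,0]
After op 9 (dup): stack=[19,20,20] mem=[0,0,0,0]
After op 10 (+): stack=[19,40] mem=[0,0,0,0]
After op 11 (+): stack=[59] mem=[0,0,0,0]
After op 12 (dup): stack=[59,59] mem=[0,0,0,0]
After op 13 (STO M3): stack=[59] mem=[0,0,0,59]
After op 14 (push 14): stack=[59,14] mem=[0,0,0,59]
After op 15 (+): stack=[73] mem=[0,0,0,59]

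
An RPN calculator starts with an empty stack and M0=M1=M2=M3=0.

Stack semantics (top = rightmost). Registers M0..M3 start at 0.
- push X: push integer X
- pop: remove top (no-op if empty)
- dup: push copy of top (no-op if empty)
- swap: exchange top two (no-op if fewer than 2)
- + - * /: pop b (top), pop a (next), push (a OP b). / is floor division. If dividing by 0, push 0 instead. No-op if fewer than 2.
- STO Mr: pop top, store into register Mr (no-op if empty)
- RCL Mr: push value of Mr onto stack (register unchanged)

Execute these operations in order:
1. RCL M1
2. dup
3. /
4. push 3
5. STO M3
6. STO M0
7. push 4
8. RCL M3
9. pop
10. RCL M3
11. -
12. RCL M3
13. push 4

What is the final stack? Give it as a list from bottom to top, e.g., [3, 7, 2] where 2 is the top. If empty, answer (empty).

After op 1 (RCL M1): stack=[0] mem=[0,0,0,0]
After op 2 (dup): stack=[0,0] mem=[0,0,0,0]
After op 3 (/): stack=[0] mem=[0,0,0,0]
After op 4 (push 3): stack=[0,3] mem=[0,0,0,0]
After op 5 (STO M3): stack=[0] mem=[0,0,0,3]
After op 6 (STO M0): stack=[empty] mem=[0,0,0,3]
After op 7 (push 4): stack=[4] mem=[0,0,0,3]
After op 8 (RCL M3): stack=[4,3] mem=[0,0,0,3]
After op 9 (pop): stack=[4] mem=[0,0,0,3]
After op 10 (RCL M3): stack=[4,3] mem=[0,0,0,3]
After op 11 (-): stack=[1] mem=[0,0,0,3]
After op 12 (RCL M3): stack=[1,3] mem=[0,0,0,3]
After op 13 (push 4): stack=[1,3,4] mem=[0,0,0,3]

Answer: [1, 3, 4]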